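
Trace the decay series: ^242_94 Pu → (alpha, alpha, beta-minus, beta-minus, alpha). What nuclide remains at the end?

Start: (A, Z) = (242, 94).
After α: (238, 92).
After α: (234, 90).
After β⁻: (234, 91).
After β⁻: (234, 92).
After α: (230, 90).
Z = 90 is thorium.

Th-230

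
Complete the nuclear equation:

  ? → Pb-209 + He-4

Conserve mass number: A = 209 + 4, so A = 213.
Conserve atomic number: Z = 82 + 2, so Z = 84.
Z = 84 is polonium, so the species is Po-213.

Po-213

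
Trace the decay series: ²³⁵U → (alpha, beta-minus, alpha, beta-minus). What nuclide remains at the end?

Start: (A, Z) = (235, 92).
After α: (231, 90).
After β⁻: (231, 91).
After α: (227, 89).
After β⁻: (227, 90).
Z = 90 is thorium.

Th-227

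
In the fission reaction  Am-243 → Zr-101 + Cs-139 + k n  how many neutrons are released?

3

Conserve mass number: 243 = 101 + 139 + k, so k = 243 − 240 = 3.
Check atomic number: 95 = 40 + 55 + 0 = 95. ✓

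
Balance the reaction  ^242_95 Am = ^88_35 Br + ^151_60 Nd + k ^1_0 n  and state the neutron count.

Conserve mass number: 242 = 88 + 151 + k, so k = 242 − 239 = 3.
Check atomic number: 95 = 35 + 60 + 0 = 95. ✓

3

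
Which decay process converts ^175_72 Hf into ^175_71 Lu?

ΔA = 175 − 175 = 0; ΔZ = 71 − 72 = -1.
A is unchanged and Z drops by 1 — a proton has become a neutron (β⁺ emission or electron capture).

beta-plus decay or electron capture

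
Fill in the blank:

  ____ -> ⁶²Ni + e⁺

Cu-62

Conserve mass number: A = 62 + 0, so A = 62.
Conserve atomic number: Z = 28 + 1, so Z = 29.
Z = 29 is copper, so the species is ⁶²Cu.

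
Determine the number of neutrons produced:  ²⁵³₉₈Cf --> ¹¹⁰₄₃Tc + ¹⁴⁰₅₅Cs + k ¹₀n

Conserve mass number: 253 = 110 + 140 + k, so k = 253 − 250 = 3.
Check atomic number: 98 = 43 + 55 + 0 = 98. ✓

3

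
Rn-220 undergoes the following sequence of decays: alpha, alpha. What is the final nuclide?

Pb-212

Start: (A, Z) = (220, 86).
After α: (216, 84).
After α: (212, 82).
Z = 82 is lead.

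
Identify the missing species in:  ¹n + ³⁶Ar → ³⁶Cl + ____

proton

Conserve mass number: 1 + 36 = 36 + A, so A = 1.
Conserve atomic number: 0 + 18 = 17 + Z, so Z = 1.
A = 1 and Z = 1 is ¹H — a proton.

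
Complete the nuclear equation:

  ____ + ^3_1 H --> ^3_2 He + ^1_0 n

Conserve mass number: A + 3 = 3 + 1, so A = 1.
Conserve atomic number: Z + 1 = 2 + 0, so Z = 1.
A = 1 and Z = 1 is ^1_1 H — a proton.

proton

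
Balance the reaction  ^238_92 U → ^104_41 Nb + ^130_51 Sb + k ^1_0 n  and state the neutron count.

Conserve mass number: 238 = 104 + 130 + k, so k = 238 − 234 = 4.
Check atomic number: 92 = 41 + 51 + 0 = 92. ✓

4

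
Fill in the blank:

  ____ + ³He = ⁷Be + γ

Conserve mass number: A + 3 = 7 + 0, so A = 4.
Conserve atomic number: Z + 2 = 4 + 0, so Z = 2.
A = 4 and Z = 2 is ⁴He — an alpha particle.

alpha particle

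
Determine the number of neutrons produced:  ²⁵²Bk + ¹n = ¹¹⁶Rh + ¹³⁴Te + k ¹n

3

Conserve mass number: 253 = 116 + 134 + k, so k = 253 − 250 = 3.
Check atomic number: 97 = 45 + 52 + 0 = 97. ✓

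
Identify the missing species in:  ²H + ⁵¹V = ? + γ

Cr-53

Conserve mass number: 2 + 51 = A + 0, so A = 53.
Conserve atomic number: 1 + 23 = Z + 0, so Z = 24.
Z = 24 is chromium, so the species is ⁵³Cr.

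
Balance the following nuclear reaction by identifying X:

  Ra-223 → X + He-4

Conserve mass number: 223 = A + 4, so A = 219.
Conserve atomic number: 88 = Z + 2, so Z = 86.
Z = 86 is radon, so the species is Rn-219.

Rn-219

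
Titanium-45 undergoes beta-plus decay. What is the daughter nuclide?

Beta-plus decay: mass number changes by +0, atomic number by -1.
A: 45 = 45; Z: 22 − 1 = 21.
Z = 21 is scandium, so the daughter is scandium-45.

Sc-45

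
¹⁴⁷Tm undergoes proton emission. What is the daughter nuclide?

Proton emission: mass number changes by -1, atomic number by -1.
A: 147 − 1 = 146; Z: 69 − 1 = 68.
Z = 68 is erbium, so the daughter is ¹⁴⁶Er.

Er-146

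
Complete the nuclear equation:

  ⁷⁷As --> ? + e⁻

Se-77

Conserve mass number: 77 = A + 0, so A = 77.
Conserve atomic number: 33 = Z − 1, so Z = 34.
Z = 34 is selenium, so the species is ⁷⁷Se.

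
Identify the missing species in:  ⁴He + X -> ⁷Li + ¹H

Conserve mass number: 4 + A = 7 + 1, so A = 4.
Conserve atomic number: 2 + Z = 3 + 1, so Z = 2.
A = 4 and Z = 2 is ⁴He — an alpha particle.

alpha particle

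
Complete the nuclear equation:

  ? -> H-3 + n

H-4

Conserve mass number: A = 3 + 1, so A = 4.
Conserve atomic number: Z = 1 + 0, so Z = 1.
Z = 1 is hydrogen, so the species is H-4.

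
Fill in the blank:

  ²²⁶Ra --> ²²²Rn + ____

Conserve mass number: 226 = 222 + A, so A = 4.
Conserve atomic number: 88 = 86 + Z, so Z = 2.
A = 4 and Z = 2 is ⁴He — an alpha particle.

alpha particle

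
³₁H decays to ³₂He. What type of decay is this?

ΔA = 3 − 3 = 0; ΔZ = 2 − 1 = +1.
A is unchanged and Z rises by 1 — a neutron has become a proton (β⁻ decay).

beta-minus decay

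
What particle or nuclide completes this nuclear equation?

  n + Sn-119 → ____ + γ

Conserve mass number: 1 + 119 = A + 0, so A = 120.
Conserve atomic number: 0 + 50 = Z + 0, so Z = 50.
Z = 50 is tin, so the species is Sn-120.

Sn-120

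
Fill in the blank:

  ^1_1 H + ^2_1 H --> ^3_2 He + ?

gamma ray

Conserve mass number: 1 + 2 = 3 + A, so A = 0.
Conserve atomic number: 1 + 1 = 2 + Z, so Z = 0.
A = 0 and Z = 0 is ^0_0 γ — a gamma ray.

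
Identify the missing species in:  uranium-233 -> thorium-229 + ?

alpha particle

Conserve mass number: 233 = 229 + A, so A = 4.
Conserve atomic number: 92 = 90 + Z, so Z = 2.
A = 4 and Z = 2 is helium-4 — an alpha particle.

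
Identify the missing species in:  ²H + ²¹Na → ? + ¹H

Na-22

Conserve mass number: 2 + 21 = A + 1, so A = 22.
Conserve atomic number: 1 + 11 = Z + 1, so Z = 11.
Z = 11 is sodium, so the species is ²²Na.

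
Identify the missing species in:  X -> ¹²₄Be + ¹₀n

Conserve mass number: A = 12 + 1, so A = 13.
Conserve atomic number: Z = 4 + 0, so Z = 4.
Z = 4 is beryllium, so the species is ¹³₄Be.

Be-13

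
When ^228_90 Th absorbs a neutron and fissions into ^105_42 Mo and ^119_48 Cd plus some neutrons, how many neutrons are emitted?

Conserve mass number: 229 = 105 + 119 + k, so k = 229 − 224 = 5.
Check atomic number: 90 = 42 + 48 + 0 = 90. ✓

5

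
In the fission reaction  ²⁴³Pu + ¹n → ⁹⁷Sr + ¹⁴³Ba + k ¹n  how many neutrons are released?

Conserve mass number: 244 = 97 + 143 + k, so k = 244 − 240 = 4.
Check atomic number: 94 = 38 + 56 + 0 = 94. ✓

4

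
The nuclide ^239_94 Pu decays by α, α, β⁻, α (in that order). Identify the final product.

Start: (A, Z) = (239, 94).
After α: (235, 92).
After α: (231, 90).
After β⁻: (231, 91).
After α: (227, 89).
Z = 89 is actinium.

Ac-227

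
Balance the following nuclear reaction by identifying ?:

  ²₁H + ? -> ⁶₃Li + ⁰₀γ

Conserve mass number: 2 + A = 6 + 0, so A = 4.
Conserve atomic number: 1 + Z = 3 + 0, so Z = 2.
A = 4 and Z = 2 is ⁴₂He — an alpha particle.

alpha particle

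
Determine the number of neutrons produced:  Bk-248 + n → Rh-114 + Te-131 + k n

Conserve mass number: 249 = 114 + 131 + k, so k = 249 − 245 = 4.
Check atomic number: 97 = 45 + 52 + 0 = 97. ✓

4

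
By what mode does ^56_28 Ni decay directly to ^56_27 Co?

beta-plus decay or electron capture

ΔA = 56 − 56 = 0; ΔZ = 27 − 28 = -1.
A is unchanged and Z drops by 1 — a proton has become a neutron (β⁺ emission or electron capture).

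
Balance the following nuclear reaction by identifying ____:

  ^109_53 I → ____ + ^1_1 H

Conserve mass number: 109 = A + 1, so A = 108.
Conserve atomic number: 53 = Z + 1, so Z = 52.
Z = 52 is tellurium, so the species is ^108_52 Te.

Te-108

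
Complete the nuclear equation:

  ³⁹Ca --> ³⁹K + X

positron

Conserve mass number: 39 = 39 + A, so A = 0.
Conserve atomic number: 20 = 19 + Z, so Z = 1.
A = 0 and Z = 1 is e⁺ — a positron.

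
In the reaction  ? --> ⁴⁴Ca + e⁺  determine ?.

Sc-44

Conserve mass number: A = 44 + 0, so A = 44.
Conserve atomic number: Z = 20 + 1, so Z = 21.
Z = 21 is scandium, so the species is ⁴⁴Sc.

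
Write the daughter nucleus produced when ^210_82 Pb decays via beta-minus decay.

Bi-210

Beta-minus decay: mass number changes by +0, atomic number by +1.
A: 210 = 210; Z: 82 + 1 = 83.
Z = 83 is bismuth, so the daughter is ^210_83 Bi.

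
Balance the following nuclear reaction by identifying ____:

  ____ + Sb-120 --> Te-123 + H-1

Conserve mass number: A + 120 = 123 + 1, so A = 4.
Conserve atomic number: Z + 51 = 52 + 1, so Z = 2.
A = 4 and Z = 2 is He-4 — an alpha particle.

alpha particle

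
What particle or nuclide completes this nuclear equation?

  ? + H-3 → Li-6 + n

Conserve mass number: A + 3 = 6 + 1, so A = 4.
Conserve atomic number: Z + 1 = 3 + 0, so Z = 2.
A = 4 and Z = 2 is He-4 — an alpha particle.

alpha particle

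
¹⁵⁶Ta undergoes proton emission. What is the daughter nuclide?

Proton emission: mass number changes by -1, atomic number by -1.
A: 156 − 1 = 155; Z: 73 − 1 = 72.
Z = 72 is hafnium, so the daughter is ¹⁵⁵Hf.

Hf-155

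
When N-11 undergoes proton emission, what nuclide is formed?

Proton emission: mass number changes by -1, atomic number by -1.
A: 11 − 1 = 10; Z: 7 − 1 = 6.
Z = 6 is carbon, so the daughter is C-10.

C-10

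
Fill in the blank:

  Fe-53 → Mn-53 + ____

positron

Conserve mass number: 53 = 53 + A, so A = 0.
Conserve atomic number: 26 = 25 + Z, so Z = 1.
A = 0 and Z = 1 is e⁺ — a positron.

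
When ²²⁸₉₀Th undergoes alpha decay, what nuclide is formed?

Alpha decay: mass number changes by -4, atomic number by -2.
A: 228 − 4 = 224; Z: 90 − 2 = 88.
Z = 88 is radium, so the daughter is ²²⁴₈₈Ra.

Ra-224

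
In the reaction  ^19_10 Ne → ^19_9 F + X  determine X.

Conserve mass number: 19 = 19 + A, so A = 0.
Conserve atomic number: 10 = 9 + Z, so Z = 1.
A = 0 and Z = 1 is ^0_1 e — a positron.

positron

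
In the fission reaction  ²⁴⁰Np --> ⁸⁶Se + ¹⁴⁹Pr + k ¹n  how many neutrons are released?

5

Conserve mass number: 240 = 86 + 149 + k, so k = 240 − 235 = 5.
Check atomic number: 93 = 34 + 59 + 0 = 93. ✓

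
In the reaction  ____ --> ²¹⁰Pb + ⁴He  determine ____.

Po-214

Conserve mass number: A = 210 + 4, so A = 214.
Conserve atomic number: Z = 82 + 2, so Z = 84.
Z = 84 is polonium, so the species is ²¹⁴Po.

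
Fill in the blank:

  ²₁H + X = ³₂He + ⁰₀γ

proton

Conserve mass number: 2 + A = 3 + 0, so A = 1.
Conserve atomic number: 1 + Z = 2 + 0, so Z = 1.
A = 1 and Z = 1 is ¹₁H — a proton.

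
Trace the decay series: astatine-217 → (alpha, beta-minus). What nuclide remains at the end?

Po-213

Start: (A, Z) = (217, 85).
After α: (213, 83).
After β⁻: (213, 84).
Z = 84 is polonium.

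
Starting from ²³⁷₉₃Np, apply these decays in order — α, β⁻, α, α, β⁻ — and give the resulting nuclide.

Start: (A, Z) = (237, 93).
After α: (233, 91).
After β⁻: (233, 92).
After α: (229, 90).
After α: (225, 88).
After β⁻: (225, 89).
Z = 89 is actinium.

Ac-225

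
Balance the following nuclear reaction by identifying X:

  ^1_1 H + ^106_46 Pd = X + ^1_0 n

Ag-106

Conserve mass number: 1 + 106 = A + 1, so A = 106.
Conserve atomic number: 1 + 46 = Z + 0, so Z = 47.
Z = 47 is silver, so the species is ^106_47 Ag.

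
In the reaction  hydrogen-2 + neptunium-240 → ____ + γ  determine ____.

Conserve mass number: 2 + 240 = A + 0, so A = 242.
Conserve atomic number: 1 + 93 = Z + 0, so Z = 94.
Z = 94 is plutonium, so the species is plutonium-242.

Pu-242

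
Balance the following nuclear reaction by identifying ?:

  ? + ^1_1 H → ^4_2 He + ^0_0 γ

Conserve mass number: A + 1 = 4 + 0, so A = 3.
Conserve atomic number: Z + 1 = 2 + 0, so Z = 1.
A = 3 and Z = 1 is ^3_1 H — a triton.

triton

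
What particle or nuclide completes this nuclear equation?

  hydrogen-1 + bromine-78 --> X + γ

Kr-79

Conserve mass number: 1 + 78 = A + 0, so A = 79.
Conserve atomic number: 1 + 35 = Z + 0, so Z = 36.
Z = 36 is krypton, so the species is krypton-79.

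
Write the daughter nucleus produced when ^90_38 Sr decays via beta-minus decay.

Beta-minus decay: mass number changes by +0, atomic number by +1.
A: 90 = 90; Z: 38 + 1 = 39.
Z = 39 is yttrium, so the daughter is ^90_39 Y.

Y-90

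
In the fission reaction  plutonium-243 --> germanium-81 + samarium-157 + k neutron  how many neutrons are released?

5

Conserve mass number: 243 = 81 + 157 + k, so k = 243 − 238 = 5.
Check atomic number: 94 = 32 + 62 + 0 = 94. ✓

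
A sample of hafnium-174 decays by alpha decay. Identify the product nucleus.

Alpha decay: mass number changes by -4, atomic number by -2.
A: 174 − 4 = 170; Z: 72 − 2 = 70.
Z = 70 is ytterbium, so the daughter is ytterbium-170.

Yb-170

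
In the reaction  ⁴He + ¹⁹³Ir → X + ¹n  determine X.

Au-196

Conserve mass number: 4 + 193 = A + 1, so A = 196.
Conserve atomic number: 2 + 77 = Z + 0, so Z = 79.
Z = 79 is gold, so the species is ¹⁹⁶Au.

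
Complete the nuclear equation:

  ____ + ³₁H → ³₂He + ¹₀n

Conserve mass number: A + 3 = 3 + 1, so A = 1.
Conserve atomic number: Z + 1 = 2 + 0, so Z = 1.
A = 1 and Z = 1 is ¹₁H — a proton.

proton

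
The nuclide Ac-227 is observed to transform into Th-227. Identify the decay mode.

ΔA = 227 − 227 = 0; ΔZ = 90 − 89 = +1.
A is unchanged and Z rises by 1 — a neutron has become a proton (β⁻ decay).

beta-minus decay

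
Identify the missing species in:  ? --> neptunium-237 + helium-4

Am-241

Conserve mass number: A = 237 + 4, so A = 241.
Conserve atomic number: Z = 93 + 2, so Z = 95.
Z = 95 is americium, so the species is americium-241.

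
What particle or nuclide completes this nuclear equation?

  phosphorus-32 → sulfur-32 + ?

Conserve mass number: 32 = 32 + A, so A = 0.
Conserve atomic number: 15 = 16 + Z, so Z = -1.
A = 0 and Z = -1 is e⁻ — a beta-minus particle.

beta-minus particle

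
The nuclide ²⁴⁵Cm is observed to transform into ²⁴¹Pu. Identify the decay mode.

ΔA = 241 − 245 = -4; ΔZ = 94 − 96 = -2.
A drops by 4 and Z drops by 2 — the signature of alpha emission.

alpha decay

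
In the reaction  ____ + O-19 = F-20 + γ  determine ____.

Conserve mass number: A + 19 = 20 + 0, so A = 1.
Conserve atomic number: Z + 8 = 9 + 0, so Z = 1.
A = 1 and Z = 1 is H-1 — a proton.

proton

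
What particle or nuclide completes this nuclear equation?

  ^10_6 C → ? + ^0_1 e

Conserve mass number: 10 = A + 0, so A = 10.
Conserve atomic number: 6 = Z + 1, so Z = 5.
Z = 5 is boron, so the species is ^10_5 B.

B-10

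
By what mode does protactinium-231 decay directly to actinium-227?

ΔA = 227 − 231 = -4; ΔZ = 89 − 91 = -2.
A drops by 4 and Z drops by 2 — the signature of alpha emission.

alpha decay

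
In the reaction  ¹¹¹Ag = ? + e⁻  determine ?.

Conserve mass number: 111 = A + 0, so A = 111.
Conserve atomic number: 47 = Z − 1, so Z = 48.
Z = 48 is cadmium, so the species is ¹¹¹Cd.

Cd-111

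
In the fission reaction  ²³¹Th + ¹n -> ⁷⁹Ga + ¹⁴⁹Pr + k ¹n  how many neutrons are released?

Conserve mass number: 232 = 79 + 149 + k, so k = 232 − 228 = 4.
Check atomic number: 90 = 31 + 59 + 0 = 90. ✓

4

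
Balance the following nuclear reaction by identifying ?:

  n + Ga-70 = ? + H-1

Zn-70

Conserve mass number: 1 + 70 = A + 1, so A = 70.
Conserve atomic number: 0 + 31 = Z + 1, so Z = 30.
Z = 30 is zinc, so the species is Zn-70.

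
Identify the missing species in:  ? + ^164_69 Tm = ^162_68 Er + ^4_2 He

deuteron

Conserve mass number: A + 164 = 162 + 4, so A = 2.
Conserve atomic number: Z + 69 = 68 + 2, so Z = 1.
A = 2 and Z = 1 is ^2_1 H — a deuteron.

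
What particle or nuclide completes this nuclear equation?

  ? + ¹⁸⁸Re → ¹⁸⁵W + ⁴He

Conserve mass number: A + 188 = 185 + 4, so A = 1.
Conserve atomic number: Z + 75 = 74 + 2, so Z = 1.
A = 1 and Z = 1 is ¹H — a proton.

proton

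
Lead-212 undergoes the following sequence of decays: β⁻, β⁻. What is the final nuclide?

Start: (A, Z) = (212, 82).
After β⁻: (212, 83).
After β⁻: (212, 84).
Z = 84 is polonium.

Po-212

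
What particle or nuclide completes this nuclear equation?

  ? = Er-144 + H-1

Conserve mass number: A = 144 + 1, so A = 145.
Conserve atomic number: Z = 68 + 1, so Z = 69.
Z = 69 is thulium, so the species is Tm-145.

Tm-145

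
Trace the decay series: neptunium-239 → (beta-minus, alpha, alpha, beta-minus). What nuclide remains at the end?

Start: (A, Z) = (239, 93).
After β⁻: (239, 94).
After α: (235, 92).
After α: (231, 90).
After β⁻: (231, 91).
Z = 91 is protactinium.

Pa-231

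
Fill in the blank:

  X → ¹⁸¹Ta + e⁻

Conserve mass number: A = 181 + 0, so A = 181.
Conserve atomic number: Z = 73 − 1, so Z = 72.
Z = 72 is hafnium, so the species is ¹⁸¹Hf.

Hf-181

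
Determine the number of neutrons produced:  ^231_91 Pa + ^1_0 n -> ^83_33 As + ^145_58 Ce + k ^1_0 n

Conserve mass number: 232 = 83 + 145 + k, so k = 232 − 228 = 4.
Check atomic number: 91 = 33 + 58 + 0 = 91. ✓

4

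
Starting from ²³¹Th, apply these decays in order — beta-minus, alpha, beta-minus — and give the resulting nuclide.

Start: (A, Z) = (231, 90).
After β⁻: (231, 91).
After α: (227, 89).
After β⁻: (227, 90).
Z = 90 is thorium.

Th-227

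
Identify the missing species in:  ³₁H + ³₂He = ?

Li-6

Conserve mass number: 3 + 3 = A, so A = 6.
Conserve atomic number: 1 + 2 = Z, so Z = 3.
Z = 3 is lithium, so the species is ⁶₃Li.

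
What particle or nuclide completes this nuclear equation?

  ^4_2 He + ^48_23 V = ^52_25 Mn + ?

Conserve mass number: 4 + 48 = 52 + A, so A = 0.
Conserve atomic number: 2 + 23 = 25 + Z, so Z = 0.
A = 0 and Z = 0 is ^0_0 γ — a gamma ray.

gamma ray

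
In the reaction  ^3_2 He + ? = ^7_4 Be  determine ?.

Conserve mass number: 3 + A = 7, so A = 4.
Conserve atomic number: 2 + Z = 4, so Z = 2.
A = 4 and Z = 2 is ^4_2 He — an alpha particle.

alpha particle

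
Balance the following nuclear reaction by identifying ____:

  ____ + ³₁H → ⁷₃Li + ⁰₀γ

alpha particle

Conserve mass number: A + 3 = 7 + 0, so A = 4.
Conserve atomic number: Z + 1 = 3 + 0, so Z = 2.
A = 4 and Z = 2 is ⁴₂He — an alpha particle.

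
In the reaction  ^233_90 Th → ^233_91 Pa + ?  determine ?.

Conserve mass number: 233 = 233 + A, so A = 0.
Conserve atomic number: 90 = 91 + Z, so Z = -1.
A = 0 and Z = -1 is ^0_-1 e — a beta-minus particle.

beta-minus particle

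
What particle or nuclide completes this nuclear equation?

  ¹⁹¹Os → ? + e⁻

Conserve mass number: 191 = A + 0, so A = 191.
Conserve atomic number: 76 = Z − 1, so Z = 77.
Z = 77 is iridium, so the species is ¹⁹¹Ir.

Ir-191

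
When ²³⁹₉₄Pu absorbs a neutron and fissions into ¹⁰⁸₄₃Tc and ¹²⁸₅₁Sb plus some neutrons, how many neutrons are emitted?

Conserve mass number: 240 = 108 + 128 + k, so k = 240 − 236 = 4.
Check atomic number: 94 = 43 + 51 + 0 = 94. ✓

4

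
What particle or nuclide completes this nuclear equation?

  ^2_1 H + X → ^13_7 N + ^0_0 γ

Conserve mass number: 2 + A = 13 + 0, so A = 11.
Conserve atomic number: 1 + Z = 7 + 0, so Z = 6.
Z = 6 is carbon, so the species is ^11_6 C.

C-11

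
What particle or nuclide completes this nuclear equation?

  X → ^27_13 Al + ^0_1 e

Si-27

Conserve mass number: A = 27 + 0, so A = 27.
Conserve atomic number: Z = 13 + 1, so Z = 14.
Z = 14 is silicon, so the species is ^27_14 Si.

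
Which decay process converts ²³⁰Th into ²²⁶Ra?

alpha decay

ΔA = 226 − 230 = -4; ΔZ = 88 − 90 = -2.
A drops by 4 and Z drops by 2 — the signature of alpha emission.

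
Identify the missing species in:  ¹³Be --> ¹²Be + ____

neutron

Conserve mass number: 13 = 12 + A, so A = 1.
Conserve atomic number: 4 = 4 + Z, so Z = 0.
A = 1 and Z = 0 is ¹n — a neutron.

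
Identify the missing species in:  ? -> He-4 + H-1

Conserve mass number: A = 4 + 1, so A = 5.
Conserve atomic number: Z = 2 + 1, so Z = 3.
Z = 3 is lithium, so the species is Li-5.

Li-5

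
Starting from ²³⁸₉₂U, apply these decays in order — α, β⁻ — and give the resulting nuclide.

Start: (A, Z) = (238, 92).
After α: (234, 90).
After β⁻: (234, 91).
Z = 91 is protactinium.

Pa-234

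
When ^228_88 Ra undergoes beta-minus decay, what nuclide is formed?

Ac-228

Beta-minus decay: mass number changes by +0, atomic number by +1.
A: 228 = 228; Z: 88 + 1 = 89.
Z = 89 is actinium, so the daughter is ^228_89 Ac.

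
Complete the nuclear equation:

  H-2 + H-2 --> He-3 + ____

neutron

Conserve mass number: 2 + 2 = 3 + A, so A = 1.
Conserve atomic number: 1 + 1 = 2 + Z, so Z = 0.
A = 1 and Z = 0 is n — a neutron.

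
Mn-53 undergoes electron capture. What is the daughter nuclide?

Electron capture: mass number changes by +0, atomic number by -1.
A: 53 = 53; Z: 25 − 1 = 24.
Z = 24 is chromium, so the daughter is Cr-53.

Cr-53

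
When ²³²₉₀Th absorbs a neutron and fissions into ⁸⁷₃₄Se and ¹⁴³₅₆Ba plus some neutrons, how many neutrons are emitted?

Conserve mass number: 233 = 87 + 143 + k, so k = 233 − 230 = 3.
Check atomic number: 90 = 34 + 56 + 0 = 90. ✓

3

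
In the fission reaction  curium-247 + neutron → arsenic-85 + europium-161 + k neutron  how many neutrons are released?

Conserve mass number: 248 = 85 + 161 + k, so k = 248 − 246 = 2.
Check atomic number: 96 = 33 + 63 + 0 = 96. ✓

2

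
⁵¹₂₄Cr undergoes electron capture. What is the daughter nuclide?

Electron capture: mass number changes by +0, atomic number by -1.
A: 51 = 51; Z: 24 − 1 = 23.
Z = 23 is vanadium, so the daughter is ⁵¹₂₃V.

V-51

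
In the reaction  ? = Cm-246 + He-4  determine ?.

Conserve mass number: A = 246 + 4, so A = 250.
Conserve atomic number: Z = 96 + 2, so Z = 98.
Z = 98 is californium, so the species is Cf-250.

Cf-250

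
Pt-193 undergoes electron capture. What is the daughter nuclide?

Ir-193

Electron capture: mass number changes by +0, atomic number by -1.
A: 193 = 193; Z: 78 − 1 = 77.
Z = 77 is iridium, so the daughter is Ir-193.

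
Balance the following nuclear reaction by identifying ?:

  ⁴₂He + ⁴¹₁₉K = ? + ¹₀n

Conserve mass number: 4 + 41 = A + 1, so A = 44.
Conserve atomic number: 2 + 19 = Z + 0, so Z = 21.
Z = 21 is scandium, so the species is ⁴⁴₂₁Sc.

Sc-44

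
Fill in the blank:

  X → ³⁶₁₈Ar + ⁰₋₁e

Conserve mass number: A = 36 + 0, so A = 36.
Conserve atomic number: Z = 18 − 1, so Z = 17.
Z = 17 is chlorine, so the species is ³⁶₁₇Cl.

Cl-36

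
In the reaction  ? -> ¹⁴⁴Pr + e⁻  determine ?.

Ce-144

Conserve mass number: A = 144 + 0, so A = 144.
Conserve atomic number: Z = 59 − 1, so Z = 58.
Z = 58 is cerium, so the species is ¹⁴⁴Ce.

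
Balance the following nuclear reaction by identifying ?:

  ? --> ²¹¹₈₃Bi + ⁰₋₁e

Pb-211

Conserve mass number: A = 211 + 0, so A = 211.
Conserve atomic number: Z = 83 − 1, so Z = 82.
Z = 82 is lead, so the species is ²¹¹₈₂Pb.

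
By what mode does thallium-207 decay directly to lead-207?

beta-minus decay

ΔA = 207 − 207 = 0; ΔZ = 82 − 81 = +1.
A is unchanged and Z rises by 1 — a neutron has become a proton (β⁻ decay).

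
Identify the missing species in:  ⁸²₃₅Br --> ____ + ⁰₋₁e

Conserve mass number: 82 = A + 0, so A = 82.
Conserve atomic number: 35 = Z − 1, so Z = 36.
Z = 36 is krypton, so the species is ⁸²₃₆Kr.

Kr-82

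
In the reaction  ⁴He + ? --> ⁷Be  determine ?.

Conserve mass number: 4 + A = 7, so A = 3.
Conserve atomic number: 2 + Z = 4, so Z = 2.
Z = 2 is helium, so the species is ³He.

He-3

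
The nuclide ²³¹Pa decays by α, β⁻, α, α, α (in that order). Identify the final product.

Start: (A, Z) = (231, 91).
After α: (227, 89).
After β⁻: (227, 90).
After α: (223, 88).
After α: (219, 86).
After α: (215, 84).
Z = 84 is polonium.

Po-215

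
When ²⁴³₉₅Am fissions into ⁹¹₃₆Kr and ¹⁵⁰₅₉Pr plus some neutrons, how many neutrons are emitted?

2

Conserve mass number: 243 = 91 + 150 + k, so k = 243 − 241 = 2.
Check atomic number: 95 = 36 + 59 + 0 = 95. ✓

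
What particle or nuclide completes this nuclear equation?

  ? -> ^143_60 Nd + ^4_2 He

Conserve mass number: A = 143 + 4, so A = 147.
Conserve atomic number: Z = 60 + 2, so Z = 62.
Z = 62 is samarium, so the species is ^147_62 Sm.

Sm-147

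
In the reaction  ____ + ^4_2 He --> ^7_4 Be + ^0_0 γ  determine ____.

Conserve mass number: A + 4 = 7 + 0, so A = 3.
Conserve atomic number: Z + 2 = 4 + 0, so Z = 2.
Z = 2 is helium, so the species is ^3_2 He.

He-3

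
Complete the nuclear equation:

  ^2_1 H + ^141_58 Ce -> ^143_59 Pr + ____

gamma ray

Conserve mass number: 2 + 141 = 143 + A, so A = 0.
Conserve atomic number: 1 + 58 = 59 + Z, so Z = 0.
A = 0 and Z = 0 is ^0_0 γ — a gamma ray.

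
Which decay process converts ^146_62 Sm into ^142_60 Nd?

alpha decay

ΔA = 142 − 146 = -4; ΔZ = 60 − 62 = -2.
A drops by 4 and Z drops by 2 — the signature of alpha emission.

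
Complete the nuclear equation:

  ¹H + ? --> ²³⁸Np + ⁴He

Pu-241

Conserve mass number: 1 + A = 238 + 4, so A = 241.
Conserve atomic number: 1 + Z = 93 + 2, so Z = 94.
Z = 94 is plutonium, so the species is ²⁴¹Pu.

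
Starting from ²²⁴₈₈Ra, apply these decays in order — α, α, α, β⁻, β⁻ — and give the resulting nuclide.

Start: (A, Z) = (224, 88).
After α: (220, 86).
After α: (216, 84).
After α: (212, 82).
After β⁻: (212, 83).
After β⁻: (212, 84).
Z = 84 is polonium.

Po-212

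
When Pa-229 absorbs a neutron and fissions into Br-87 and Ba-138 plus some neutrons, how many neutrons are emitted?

Conserve mass number: 230 = 87 + 138 + k, so k = 230 − 225 = 5.
Check atomic number: 91 = 35 + 56 + 0 = 91. ✓

5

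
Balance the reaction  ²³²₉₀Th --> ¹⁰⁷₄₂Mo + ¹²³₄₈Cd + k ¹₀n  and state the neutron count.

Conserve mass number: 232 = 107 + 123 + k, so k = 232 − 230 = 2.
Check atomic number: 90 = 42 + 48 + 0 = 90. ✓

2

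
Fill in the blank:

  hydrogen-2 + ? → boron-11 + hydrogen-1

Conserve mass number: 2 + A = 11 + 1, so A = 10.
Conserve atomic number: 1 + Z = 5 + 1, so Z = 5.
Z = 5 is boron, so the species is boron-10.

B-10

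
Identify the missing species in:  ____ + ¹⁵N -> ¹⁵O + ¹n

proton

Conserve mass number: A + 15 = 15 + 1, so A = 1.
Conserve atomic number: Z + 7 = 8 + 0, so Z = 1.
A = 1 and Z = 1 is ¹H — a proton.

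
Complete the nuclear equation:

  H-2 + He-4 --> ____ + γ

Li-6

Conserve mass number: 2 + 4 = A + 0, so A = 6.
Conserve atomic number: 1 + 2 = Z + 0, so Z = 3.
Z = 3 is lithium, so the species is Li-6.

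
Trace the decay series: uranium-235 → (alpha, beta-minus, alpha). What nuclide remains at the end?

Ac-227

Start: (A, Z) = (235, 92).
After α: (231, 90).
After β⁻: (231, 91).
After α: (227, 89).
Z = 89 is actinium.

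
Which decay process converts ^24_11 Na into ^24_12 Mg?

beta-minus decay

ΔA = 24 − 24 = 0; ΔZ = 12 − 11 = +1.
A is unchanged and Z rises by 1 — a neutron has become a proton (β⁻ decay).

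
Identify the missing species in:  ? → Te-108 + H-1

Conserve mass number: A = 108 + 1, so A = 109.
Conserve atomic number: Z = 52 + 1, so Z = 53.
Z = 53 is iodine, so the species is I-109.

I-109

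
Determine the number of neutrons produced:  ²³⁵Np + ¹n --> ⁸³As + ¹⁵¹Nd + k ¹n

Conserve mass number: 236 = 83 + 151 + k, so k = 236 − 234 = 2.
Check atomic number: 93 = 33 + 60 + 0 = 93. ✓

2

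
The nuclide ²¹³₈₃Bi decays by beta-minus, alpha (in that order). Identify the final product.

Start: (A, Z) = (213, 83).
After β⁻: (213, 84).
After α: (209, 82).
Z = 82 is lead.

Pb-209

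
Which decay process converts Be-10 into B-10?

ΔA = 10 − 10 = 0; ΔZ = 5 − 4 = +1.
A is unchanged and Z rises by 1 — a neutron has become a proton (β⁻ decay).

beta-minus decay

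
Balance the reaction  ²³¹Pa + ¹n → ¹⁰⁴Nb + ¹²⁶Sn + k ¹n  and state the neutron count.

2

Conserve mass number: 232 = 104 + 126 + k, so k = 232 − 230 = 2.
Check atomic number: 91 = 41 + 50 + 0 = 91. ✓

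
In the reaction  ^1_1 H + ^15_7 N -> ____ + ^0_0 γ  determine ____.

O-16

Conserve mass number: 1 + 15 = A + 0, so A = 16.
Conserve atomic number: 1 + 7 = Z + 0, so Z = 8.
Z = 8 is oxygen, so the species is ^16_8 O.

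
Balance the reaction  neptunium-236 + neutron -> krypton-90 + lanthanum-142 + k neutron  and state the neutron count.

Conserve mass number: 237 = 90 + 142 + k, so k = 237 − 232 = 5.
Check atomic number: 93 = 36 + 57 + 0 = 93. ✓

5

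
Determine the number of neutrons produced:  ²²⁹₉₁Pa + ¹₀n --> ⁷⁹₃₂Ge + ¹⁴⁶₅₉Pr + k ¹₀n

Conserve mass number: 230 = 79 + 146 + k, so k = 230 − 225 = 5.
Check atomic number: 91 = 32 + 59 + 0 = 91. ✓

5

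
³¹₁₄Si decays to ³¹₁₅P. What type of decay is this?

ΔA = 31 − 31 = 0; ΔZ = 15 − 14 = +1.
A is unchanged and Z rises by 1 — a neutron has become a proton (β⁻ decay).

beta-minus decay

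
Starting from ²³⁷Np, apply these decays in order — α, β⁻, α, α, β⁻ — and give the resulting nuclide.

Ac-225

Start: (A, Z) = (237, 93).
After α: (233, 91).
After β⁻: (233, 92).
After α: (229, 90).
After α: (225, 88).
After β⁻: (225, 89).
Z = 89 is actinium.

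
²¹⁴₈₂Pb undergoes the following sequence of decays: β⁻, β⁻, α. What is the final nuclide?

Start: (A, Z) = (214, 82).
After β⁻: (214, 83).
After β⁻: (214, 84).
After α: (210, 82).
Z = 82 is lead.

Pb-210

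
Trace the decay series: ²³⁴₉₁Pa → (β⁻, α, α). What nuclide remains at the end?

Start: (A, Z) = (234, 91).
After β⁻: (234, 92).
After α: (230, 90).
After α: (226, 88).
Z = 88 is radium.

Ra-226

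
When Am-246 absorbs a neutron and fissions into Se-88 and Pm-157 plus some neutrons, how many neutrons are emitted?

2

Conserve mass number: 247 = 88 + 157 + k, so k = 247 − 245 = 2.
Check atomic number: 95 = 34 + 61 + 0 = 95. ✓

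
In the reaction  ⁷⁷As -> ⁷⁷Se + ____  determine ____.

Conserve mass number: 77 = 77 + A, so A = 0.
Conserve atomic number: 33 = 34 + Z, so Z = -1.
A = 0 and Z = -1 is e⁻ — a beta-minus particle.

beta-minus particle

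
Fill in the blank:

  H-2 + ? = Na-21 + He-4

Conserve mass number: 2 + A = 21 + 4, so A = 23.
Conserve atomic number: 1 + Z = 11 + 2, so Z = 12.
Z = 12 is magnesium, so the species is Mg-23.

Mg-23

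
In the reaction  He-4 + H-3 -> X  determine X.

Conserve mass number: 4 + 3 = A, so A = 7.
Conserve atomic number: 2 + 1 = Z, so Z = 3.
Z = 3 is lithium, so the species is Li-7.

Li-7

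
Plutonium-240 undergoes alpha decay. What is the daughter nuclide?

U-236

Alpha decay: mass number changes by -4, atomic number by -2.
A: 240 − 4 = 236; Z: 94 − 2 = 92.
Z = 92 is uranium, so the daughter is uranium-236.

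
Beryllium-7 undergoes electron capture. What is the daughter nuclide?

Li-7

Electron capture: mass number changes by +0, atomic number by -1.
A: 7 = 7; Z: 4 − 1 = 3.
Z = 3 is lithium, so the daughter is lithium-7.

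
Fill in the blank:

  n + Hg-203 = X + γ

Conserve mass number: 1 + 203 = A + 0, so A = 204.
Conserve atomic number: 0 + 80 = Z + 0, so Z = 80.
Z = 80 is mercury, so the species is Hg-204.

Hg-204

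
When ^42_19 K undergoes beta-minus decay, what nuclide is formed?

Beta-minus decay: mass number changes by +0, atomic number by +1.
A: 42 = 42; Z: 19 + 1 = 20.
Z = 20 is calcium, so the daughter is ^42_20 Ca.

Ca-42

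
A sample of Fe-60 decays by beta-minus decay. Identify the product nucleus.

Co-60

Beta-minus decay: mass number changes by +0, atomic number by +1.
A: 60 = 60; Z: 26 + 1 = 27.
Z = 27 is cobalt, so the daughter is Co-60.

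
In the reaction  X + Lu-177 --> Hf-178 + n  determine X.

Conserve mass number: A + 177 = 178 + 1, so A = 2.
Conserve atomic number: Z + 71 = 72 + 0, so Z = 1.
A = 2 and Z = 1 is H-2 — a deuteron.

deuteron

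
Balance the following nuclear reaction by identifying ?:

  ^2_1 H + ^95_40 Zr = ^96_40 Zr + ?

Conserve mass number: 2 + 95 = 96 + A, so A = 1.
Conserve atomic number: 1 + 40 = 40 + Z, so Z = 1.
A = 1 and Z = 1 is ^1_1 H — a proton.

proton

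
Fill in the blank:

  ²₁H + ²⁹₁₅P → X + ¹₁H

Conserve mass number: 2 + 29 = A + 1, so A = 30.
Conserve atomic number: 1 + 15 = Z + 1, so Z = 15.
Z = 15 is phosphorus, so the species is ³⁰₁₅P.

P-30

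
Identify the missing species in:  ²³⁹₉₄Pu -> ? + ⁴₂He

U-235

Conserve mass number: 239 = A + 4, so A = 235.
Conserve atomic number: 94 = Z + 2, so Z = 92.
Z = 92 is uranium, so the species is ²³⁵₉₂U.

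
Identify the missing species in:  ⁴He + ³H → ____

Li-7

Conserve mass number: 4 + 3 = A, so A = 7.
Conserve atomic number: 2 + 1 = Z, so Z = 3.
Z = 3 is lithium, so the species is ⁷Li.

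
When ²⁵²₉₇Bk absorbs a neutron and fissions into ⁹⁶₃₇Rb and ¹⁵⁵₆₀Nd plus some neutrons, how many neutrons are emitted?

2

Conserve mass number: 253 = 96 + 155 + k, so k = 253 − 251 = 2.
Check atomic number: 97 = 37 + 60 + 0 = 97. ✓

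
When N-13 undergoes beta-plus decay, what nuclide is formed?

C-13

Beta-plus decay: mass number changes by +0, atomic number by -1.
A: 13 = 13; Z: 7 − 1 = 6.
Z = 6 is carbon, so the daughter is C-13.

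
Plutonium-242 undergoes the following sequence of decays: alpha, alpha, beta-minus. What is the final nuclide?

Pa-234

Start: (A, Z) = (242, 94).
After α: (238, 92).
After α: (234, 90).
After β⁻: (234, 91).
Z = 91 is protactinium.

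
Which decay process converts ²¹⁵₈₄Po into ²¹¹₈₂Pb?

alpha decay

ΔA = 211 − 215 = -4; ΔZ = 82 − 84 = -2.
A drops by 4 and Z drops by 2 — the signature of alpha emission.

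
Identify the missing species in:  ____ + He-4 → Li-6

Conserve mass number: A + 4 = 6, so A = 2.
Conserve atomic number: Z + 2 = 3, so Z = 1.
A = 2 and Z = 1 is H-2 — a deuteron.

deuteron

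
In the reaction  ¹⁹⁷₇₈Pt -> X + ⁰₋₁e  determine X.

Au-197

Conserve mass number: 197 = A + 0, so A = 197.
Conserve atomic number: 78 = Z − 1, so Z = 79.
Z = 79 is gold, so the species is ¹⁹⁷₇₉Au.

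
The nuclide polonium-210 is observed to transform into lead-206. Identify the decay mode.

ΔA = 206 − 210 = -4; ΔZ = 82 − 84 = -2.
A drops by 4 and Z drops by 2 — the signature of alpha emission.

alpha decay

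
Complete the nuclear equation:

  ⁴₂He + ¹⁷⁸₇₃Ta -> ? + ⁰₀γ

Re-182

Conserve mass number: 4 + 178 = A + 0, so A = 182.
Conserve atomic number: 2 + 73 = Z + 0, so Z = 75.
Z = 75 is rhenium, so the species is ¹⁸²₇₅Re.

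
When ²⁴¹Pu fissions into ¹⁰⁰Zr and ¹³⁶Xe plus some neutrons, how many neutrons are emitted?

Conserve mass number: 241 = 100 + 136 + k, so k = 241 − 236 = 5.
Check atomic number: 94 = 40 + 54 + 0 = 94. ✓

5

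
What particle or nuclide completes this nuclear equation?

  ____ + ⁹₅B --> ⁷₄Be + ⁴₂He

deuteron

Conserve mass number: A + 9 = 7 + 4, so A = 2.
Conserve atomic number: Z + 5 = 4 + 2, so Z = 1.
A = 2 and Z = 1 is ²₁H — a deuteron.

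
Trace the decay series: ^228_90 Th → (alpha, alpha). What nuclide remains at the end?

Rn-220

Start: (A, Z) = (228, 90).
After α: (224, 88).
After α: (220, 86).
Z = 86 is radon.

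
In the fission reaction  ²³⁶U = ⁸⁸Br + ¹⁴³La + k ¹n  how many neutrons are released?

5

Conserve mass number: 236 = 88 + 143 + k, so k = 236 − 231 = 5.
Check atomic number: 92 = 35 + 57 + 0 = 92. ✓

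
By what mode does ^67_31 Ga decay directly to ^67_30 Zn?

beta-plus decay or electron capture

ΔA = 67 − 67 = 0; ΔZ = 30 − 31 = -1.
A is unchanged and Z drops by 1 — a proton has become a neutron (β⁺ emission or electron capture).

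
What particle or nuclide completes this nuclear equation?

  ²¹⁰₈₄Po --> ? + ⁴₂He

Pb-206

Conserve mass number: 210 = A + 4, so A = 206.
Conserve atomic number: 84 = Z + 2, so Z = 82.
Z = 82 is lead, so the species is ²⁰⁶₈₂Pb.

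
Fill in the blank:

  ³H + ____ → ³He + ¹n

proton

Conserve mass number: 3 + A = 3 + 1, so A = 1.
Conserve atomic number: 1 + Z = 2 + 0, so Z = 1.
A = 1 and Z = 1 is ¹H — a proton.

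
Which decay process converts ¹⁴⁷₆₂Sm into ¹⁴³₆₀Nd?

ΔA = 143 − 147 = -4; ΔZ = 60 − 62 = -2.
A drops by 4 and Z drops by 2 — the signature of alpha emission.

alpha decay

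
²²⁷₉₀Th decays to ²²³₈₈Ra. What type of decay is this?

ΔA = 223 − 227 = -4; ΔZ = 88 − 90 = -2.
A drops by 4 and Z drops by 2 — the signature of alpha emission.

alpha decay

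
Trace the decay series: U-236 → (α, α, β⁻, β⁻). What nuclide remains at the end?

Th-228

Start: (A, Z) = (236, 92).
After α: (232, 90).
After α: (228, 88).
After β⁻: (228, 89).
After β⁻: (228, 90).
Z = 90 is thorium.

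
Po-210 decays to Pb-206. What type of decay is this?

alpha decay

ΔA = 206 − 210 = -4; ΔZ = 82 − 84 = -2.
A drops by 4 and Z drops by 2 — the signature of alpha emission.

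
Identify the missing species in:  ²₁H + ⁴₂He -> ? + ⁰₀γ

Li-6

Conserve mass number: 2 + 4 = A + 0, so A = 6.
Conserve atomic number: 1 + 2 = Z + 0, so Z = 3.
Z = 3 is lithium, so the species is ⁶₃Li.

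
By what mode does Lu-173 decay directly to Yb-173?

beta-plus decay or electron capture

ΔA = 173 − 173 = 0; ΔZ = 70 − 71 = -1.
A is unchanged and Z drops by 1 — a proton has become a neutron (β⁺ emission or electron capture).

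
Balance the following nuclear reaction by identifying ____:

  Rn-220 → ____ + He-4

Conserve mass number: 220 = A + 4, so A = 216.
Conserve atomic number: 86 = Z + 2, so Z = 84.
Z = 84 is polonium, so the species is Po-216.

Po-216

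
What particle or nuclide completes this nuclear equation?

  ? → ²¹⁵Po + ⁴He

Rn-219

Conserve mass number: A = 215 + 4, so A = 219.
Conserve atomic number: Z = 84 + 2, so Z = 86.
Z = 86 is radon, so the species is ²¹⁹Rn.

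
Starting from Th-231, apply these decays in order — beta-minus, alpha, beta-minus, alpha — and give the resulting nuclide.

Start: (A, Z) = (231, 90).
After β⁻: (231, 91).
After α: (227, 89).
After β⁻: (227, 90).
After α: (223, 88).
Z = 88 is radium.

Ra-223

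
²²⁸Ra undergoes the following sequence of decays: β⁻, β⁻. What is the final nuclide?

Start: (A, Z) = (228, 88).
After β⁻: (228, 89).
After β⁻: (228, 90).
Z = 90 is thorium.

Th-228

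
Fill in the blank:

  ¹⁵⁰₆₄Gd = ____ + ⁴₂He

Sm-146

Conserve mass number: 150 = A + 4, so A = 146.
Conserve atomic number: 64 = Z + 2, so Z = 62.
Z = 62 is samarium, so the species is ¹⁴⁶₆₂Sm.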